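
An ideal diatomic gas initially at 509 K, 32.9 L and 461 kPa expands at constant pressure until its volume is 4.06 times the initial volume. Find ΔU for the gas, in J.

n = P₁V₁/(RT₁) = 461×32.9/(8.314×509) = 3.58 mol.
Isobaric: P stays 461 kPa; V/T = const ⇒ T₂ = 2070 K, V₂ = 134 L.
For an ideal gas ΔU = nCvΔT with Cv = (5/2)R = 20.8 J/(mol·K).
ΔU = 3.58×20.8×(2070−509) = 116000 J.

116000 J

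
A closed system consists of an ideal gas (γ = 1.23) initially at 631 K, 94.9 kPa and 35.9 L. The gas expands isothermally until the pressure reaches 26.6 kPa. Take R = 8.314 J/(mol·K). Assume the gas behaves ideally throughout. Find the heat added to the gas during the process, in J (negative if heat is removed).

4330 J

n = P₁V₁/(RT₁) = 94.9×35.9/(8.314×631) = 0.649 mol.
Isothermal: T stays 631 K; PV = const ⇒ V₂ = 128 L, P₂ = 26.6 kPa.
ΔU = 0 (ideal gas, T constant).
W = nRT ln(V₂/V₁) = 0.649×8.314×631×ln(3.57) = 4330 J.
Q = ΔU + W = 4330 J.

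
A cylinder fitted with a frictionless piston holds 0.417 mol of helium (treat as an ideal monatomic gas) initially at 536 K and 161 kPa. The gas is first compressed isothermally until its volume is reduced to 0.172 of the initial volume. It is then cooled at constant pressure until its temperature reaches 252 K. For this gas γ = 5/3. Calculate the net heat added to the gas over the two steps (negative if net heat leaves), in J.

-5730 J

V₁ = nRT₁/P₁ = 0.417×8.314×536/161 = 11.5 L.
Step 1 — Isothermal: T stays 536 K; PV = const ⇒ V₂ = 1.99 L, P₂ = 936 kPa.
ΔU = 0 (ideal gas, T constant).
W = nRT ln(V₂/V₁) = 0.417×8.314×536×ln(0.172) = -3270 J.
Q = ΔU + W = -3270 J.
State after step 1: P = 936 kPa, V = 1.99 L, T = 536 K.
Step 2 — Isobaric: P stays 936 kPa; V/T = const ⇒ T₂ = 252 K, V₂ = 0.933 L.
W = PΔV = 936×(0.933−1.99) kPa·L = -985 J.
ΔU = nCvΔT = 0.417×12.5×(252−536) = -1480 J.
Q = ΔU + W = nCpΔT = -2460 J.
Net over both steps: W = -4260 J, Q = -5730 J, ΔU = -1480 J.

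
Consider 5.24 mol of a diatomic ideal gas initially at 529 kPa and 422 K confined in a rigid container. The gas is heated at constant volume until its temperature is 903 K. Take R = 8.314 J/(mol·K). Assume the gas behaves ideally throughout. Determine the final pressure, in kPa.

V₁ = nRT₁/P₁ = 5.24×8.314×422/529 = 34.8 L.
Isochoric: V stays 34.8 L; P/T = const ⇒ T₂ = 903 K, P₂ = 1130 kPa.

1130 kPa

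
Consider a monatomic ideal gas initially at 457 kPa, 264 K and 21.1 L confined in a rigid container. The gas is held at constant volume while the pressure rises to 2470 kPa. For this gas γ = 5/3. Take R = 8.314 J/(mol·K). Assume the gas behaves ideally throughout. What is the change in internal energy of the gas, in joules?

n = P₁V₁/(RT₁) = 457×21.1/(8.314×264) = 4.39 mol.
Isochoric: V stays 21.1 L; P/T = const ⇒ T₂ = 1430 K, P₂ = 2470 kPa.
For an ideal gas ΔU = nCvΔT with Cv = (3/2)R = 12.5 J/(mol·K).
ΔU = 4.39×12.5×(1430−264) = 63700 J.

63700 J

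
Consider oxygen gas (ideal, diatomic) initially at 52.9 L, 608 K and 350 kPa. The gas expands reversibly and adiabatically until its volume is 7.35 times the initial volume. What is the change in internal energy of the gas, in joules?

n = P₁V₁/(RT₁) = 350×52.9/(8.314×608) = 3.66 mol.
Adiabatic: TV^(γ−1) = const ⇒ T₂ = 608×(0.136)^0.400 = 274 K; PV^γ = const ⇒ P₂ = 21.4 kPa.
For an ideal gas ΔU = nCvΔT with Cv = (5/2)R = 20.8 J/(mol·K).
ΔU = 3.66×20.8×(274−608) = -25400 J.

-25400 J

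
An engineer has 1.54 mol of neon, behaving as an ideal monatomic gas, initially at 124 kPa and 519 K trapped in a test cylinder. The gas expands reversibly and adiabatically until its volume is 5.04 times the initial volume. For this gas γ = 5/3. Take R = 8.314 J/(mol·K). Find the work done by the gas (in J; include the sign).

6580 J

V₁ = nRT₁/P₁ = 1.54×8.314×519/124 = 53.6 L.
Adiabatic: TV^(γ−1) = const ⇒ T₂ = 519×(0.198)^0.667 = 177 K; PV^γ = const ⇒ P₂ = 8.37 kPa.
ΔU = nCvΔT = 1.54×12.5×(177−519) = -6580 J.
Q = 0 for an adiabatic process, so W = −ΔU = 6580 J.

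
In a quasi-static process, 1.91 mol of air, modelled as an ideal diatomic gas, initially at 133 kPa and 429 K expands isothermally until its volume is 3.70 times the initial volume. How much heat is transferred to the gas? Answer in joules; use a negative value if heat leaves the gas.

V₁ = nRT₁/P₁ = 1.91×8.314×429/133 = 51.2 L.
Isothermal: T stays 429 K; PV = const ⇒ V₂ = 190 L, P₂ = 35.9 kPa.
ΔU = 0 (ideal gas, T constant).
W = nRT ln(V₂/V₁) = 1.91×8.314×429×ln(3.70) = 8910 J.
Q = ΔU + W = 8910 J.

8910 J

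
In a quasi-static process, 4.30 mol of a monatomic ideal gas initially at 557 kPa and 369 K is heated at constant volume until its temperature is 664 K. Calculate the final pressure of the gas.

V₁ = nRT₁/P₁ = 4.30×8.314×369/557 = 23.7 L.
Isochoric: V stays 23.7 L; P/T = const ⇒ T₂ = 664 K, P₂ = 1000 kPa.

1000 kPa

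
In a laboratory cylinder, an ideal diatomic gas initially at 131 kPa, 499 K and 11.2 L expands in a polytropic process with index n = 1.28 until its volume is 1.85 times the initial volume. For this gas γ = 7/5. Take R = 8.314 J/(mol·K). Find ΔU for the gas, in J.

-580 J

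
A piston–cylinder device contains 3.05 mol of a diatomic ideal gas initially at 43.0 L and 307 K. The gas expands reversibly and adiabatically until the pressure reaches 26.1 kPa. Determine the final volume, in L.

172 L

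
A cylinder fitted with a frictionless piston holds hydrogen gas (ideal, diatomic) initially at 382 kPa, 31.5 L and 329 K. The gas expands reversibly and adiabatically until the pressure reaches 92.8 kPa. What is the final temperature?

220 K

Adiabatic: T₂/T₁ = (P₂/P₁)^((γ−1)/γ) ⇒ T₂ = 329×(0.243)^0.286 = 220 K; V₂ = 86.5 L.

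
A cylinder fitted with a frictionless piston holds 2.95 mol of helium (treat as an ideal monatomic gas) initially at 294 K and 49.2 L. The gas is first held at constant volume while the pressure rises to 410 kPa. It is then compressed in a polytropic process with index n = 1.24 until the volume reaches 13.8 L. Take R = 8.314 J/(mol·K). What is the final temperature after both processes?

1120 K

P₁ = nRT₁/V₁ = 2.95×8.314×294/49.2 = 147 kPa.
Step 1 — Isochoric: V stays 49.2 L; P/T = const ⇒ T₂ = 822 K, P₂ = 410 kPa.
W = 0 (no volume change).
ΔU = nCvΔT = 2.95×12.5×(822−294) = 19400 J.
Q = ΔU = 19400 J.
State after step 1: P = 410 kPa, V = 49.2 L, T = 822 K.
Step 2 — Polytropic n=1.24: T₂ = T₁(V₁/V₂)^(n−1) = 822×(3.57)^0.24 = 1120 K; P₂ = P₁(V₁/V₂)^n = 1980 kPa.
W = (P₁V₁−P₂V₂)/(n−1) = (410×49.2−1980×13.8)/0.24 = -30000 J.
ΔU = nCvΔT = 2.95×12.5×(1120−822) = 10800 J.
Q = ΔU + W = -19200 J.
Net over both steps: W = -30000 J, Q = 251 J, ΔU = 30200 J.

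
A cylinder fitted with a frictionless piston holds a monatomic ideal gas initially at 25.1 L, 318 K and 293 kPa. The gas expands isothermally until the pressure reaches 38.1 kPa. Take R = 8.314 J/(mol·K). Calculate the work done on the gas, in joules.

n = P₁V₁/(RT₁) = 293×25.1/(8.314×318) = 2.78 mol.
Isothermal: T stays 318 K; PV = const ⇒ V₂ = 193 L, P₂ = 38.1 kPa.
W = nRT ln(V₂/V₁) = 2.78×8.314×318×ln(7.69) = 15000 J.
Work done on the gas = −W_by = -15000 J.

-15000 J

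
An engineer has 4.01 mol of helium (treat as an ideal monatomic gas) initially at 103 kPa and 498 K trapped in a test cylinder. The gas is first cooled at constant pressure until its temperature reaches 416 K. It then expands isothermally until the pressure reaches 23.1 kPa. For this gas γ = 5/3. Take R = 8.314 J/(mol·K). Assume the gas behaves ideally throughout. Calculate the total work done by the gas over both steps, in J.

V₁ = nRT₁/P₁ = 4.01×8.314×498/103 = 161 L.
Step 1 — Isobaric: P stays 103 kPa; V/T = const ⇒ T₂ = 416 K, V₂ = 135 L.
W = PΔV = 103×(135−161) kPa·L = -2730 J.
ΔU = nCvΔT = 4.01×12.5×(416−498) = -4100 J.
Q = ΔU + W = nCpΔT = -6830 J.
State after step 1: P = 103 kPa, V = 135 L, T = 416 K.
Step 2 — Isothermal: T stays 416 K; PV = const ⇒ V₂ = 600 L, P₂ = 23.1 kPa.
ΔU = 0 (ideal gas, T constant).
W = nRT ln(V₂/V₁) = 4.01×8.314×416×ln(4.46) = 20700 J.
Q = ΔU + W = 20700 J.
Net over both steps: W = 18000 J, Q = 13900 J, ΔU = -4100 J.

18000 J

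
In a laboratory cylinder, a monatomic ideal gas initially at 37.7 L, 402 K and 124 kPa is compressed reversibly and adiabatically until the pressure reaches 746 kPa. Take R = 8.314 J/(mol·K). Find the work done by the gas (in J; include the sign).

n = P₁V₁/(RT₁) = 124×37.7/(8.314×402) = 1.40 mol.
Adiabatic: T₂/T₁ = (P₂/P₁)^((γ−1)/γ) ⇒ T₂ = 402×(6.02)^0.400 = 824 K; V₂ = 12.8 L.
ΔU = nCvΔT = 1.40×12.5×(824−402) = 7360 J.
Q = 0 for an adiabatic process, so W = −ΔU = -7360 J.

-7360 J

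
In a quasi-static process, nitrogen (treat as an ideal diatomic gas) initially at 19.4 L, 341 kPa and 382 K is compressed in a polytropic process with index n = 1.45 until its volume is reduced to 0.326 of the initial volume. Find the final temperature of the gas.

Polytropic n=1.45: T₂ = T₁(V₁/V₂)^(n−1) = 382×(3.07)^0.45 = 633 K; P₂ = P₁(V₁/V₂)^n = 1730 kPa.

633 K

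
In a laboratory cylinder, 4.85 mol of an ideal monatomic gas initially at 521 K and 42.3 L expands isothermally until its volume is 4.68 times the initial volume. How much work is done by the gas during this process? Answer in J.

32400 J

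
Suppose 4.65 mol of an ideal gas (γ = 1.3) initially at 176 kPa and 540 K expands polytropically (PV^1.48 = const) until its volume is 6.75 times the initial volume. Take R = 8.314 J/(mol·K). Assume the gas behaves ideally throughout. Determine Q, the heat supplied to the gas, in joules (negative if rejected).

V₁ = nRT₁/P₁ = 4.65×8.314×540/176 = 119 L.
Polytropic n=1.48: T₂ = T₁(V₁/V₂)^(n−1) = 540×(0.148)^0.48 = 216 K; P₂ = P₁(V₁/V₂)^n = 10.4 kPa.
W = (P₁V₁−P₂V₂)/(n−1) = (176×119−10.4×801)/0.48 = 26100 J.
ΔU = nCvΔT = 4.65×27.7×(216−540) = -41800 J.
Q = ΔU + W = -15700 J.

-15700 J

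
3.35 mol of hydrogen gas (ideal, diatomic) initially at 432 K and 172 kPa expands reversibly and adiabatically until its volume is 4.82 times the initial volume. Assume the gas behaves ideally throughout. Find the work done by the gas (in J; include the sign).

V₁ = nRT₁/P₁ = 3.35×8.314×432/172 = 70.0 L.
Adiabatic: TV^(γ−1) = const ⇒ T₂ = 432×(0.207)^0.400 = 230 K; PV^γ = const ⇒ P₂ = 19.0 kPa.
ΔU = nCvΔT = 3.35×20.8×(230−432) = -14000 J.
Q = 0 for an adiabatic process, so W = −ΔU = 14000 J.

14000 J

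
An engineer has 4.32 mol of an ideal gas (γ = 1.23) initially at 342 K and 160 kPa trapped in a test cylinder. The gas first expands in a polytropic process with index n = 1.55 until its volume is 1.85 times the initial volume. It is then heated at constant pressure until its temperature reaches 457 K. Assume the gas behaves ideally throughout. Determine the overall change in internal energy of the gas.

V₁ = nRT₁/P₁ = 4.32×8.314×342/160 = 76.8 L.
Step 1 — Polytropic n=1.55: T₂ = T₁(V₁/V₂)^(n−1) = 342×(0.541)^0.55 = 244 K; P₂ = P₁(V₁/V₂)^n = 61.7 kPa.
W = (P₁V₁−P₂V₂)/(n−1) = (160×76.8−61.7×142)/0.55 = 6410 J.
ΔU = nCvΔT = 4.32×36.1×(244−342) = -15300 J.
Q = ΔU + W = -8920 J.
State after step 1: P = 61.7 kPa, V = 142 L, T = 244 K.
Step 2 — Isobaric: P stays 61.7 kPa; V/T = const ⇒ T₂ = 457 K, V₂ = 266 L.
W = PΔV = 61.7×(266−142) kPa·L = 7660 J.
ΔU = nCvΔT = 4.32×36.1×(457−244) = 33300 J.
Q = ΔU + W = nCpΔT = 40900 J.
Net over both steps: W = 14100 J, Q = 32000 J, ΔU = 18000 J.

18000 J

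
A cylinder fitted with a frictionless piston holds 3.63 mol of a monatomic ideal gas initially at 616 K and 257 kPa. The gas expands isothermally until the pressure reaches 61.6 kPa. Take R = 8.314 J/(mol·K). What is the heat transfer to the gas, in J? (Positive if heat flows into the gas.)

26600 J

V₁ = nRT₁/P₁ = 3.63×8.314×616/257 = 72.3 L.
Isothermal: T stays 616 K; PV = const ⇒ V₂ = 302 L, P₂ = 61.6 kPa.
ΔU = 0 (ideal gas, T constant).
W = nRT ln(V₂/V₁) = 3.63×8.314×616×ln(4.17) = 26600 J.
Q = ΔU + W = 26600 J.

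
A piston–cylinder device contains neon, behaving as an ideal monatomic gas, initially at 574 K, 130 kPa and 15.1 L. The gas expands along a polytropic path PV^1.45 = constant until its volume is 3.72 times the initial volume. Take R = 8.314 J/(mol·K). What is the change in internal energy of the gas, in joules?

n = P₁V₁/(RT₁) = 130×15.1/(8.314×574) = 0.411 mol.
Polytropic n=1.45: T₂ = T₁(V₁/V₂)^(n−1) = 574×(0.269)^0.45 = 318 K; P₂ = P₁(V₁/V₂)^n = 19.3 kPa.
For an ideal gas ΔU = nCvΔT with Cv = (3/2)R = 12.5 J/(mol·K).
ΔU = 0.411×12.5×(318−574) = -1310 J.

-1310 J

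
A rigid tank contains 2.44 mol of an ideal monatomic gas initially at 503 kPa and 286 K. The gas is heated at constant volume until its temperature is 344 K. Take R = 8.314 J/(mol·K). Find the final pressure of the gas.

605 kPa

V₁ = nRT₁/P₁ = 2.44×8.314×286/503 = 11.5 L.
Isochoric: V stays 11.5 L; P/T = const ⇒ T₂ = 344 K, P₂ = 605 kPa.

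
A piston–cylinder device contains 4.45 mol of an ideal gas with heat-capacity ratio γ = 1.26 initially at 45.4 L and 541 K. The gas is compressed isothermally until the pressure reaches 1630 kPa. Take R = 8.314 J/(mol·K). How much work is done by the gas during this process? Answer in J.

P₁ = nRT₁/V₁ = 4.45×8.314×541/45.4 = 441 kPa.
Isothermal: T stays 541 K; PV = const ⇒ V₂ = 12.3 L, P₂ = 1630 kPa.
W = nRT ln(V₂/V₁) = 4.45×8.314×541×ln(0.270) = -26200 J.

-26200 J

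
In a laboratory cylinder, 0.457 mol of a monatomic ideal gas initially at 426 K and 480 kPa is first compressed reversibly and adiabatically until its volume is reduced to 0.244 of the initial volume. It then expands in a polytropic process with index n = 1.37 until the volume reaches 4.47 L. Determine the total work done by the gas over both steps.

1420 J

V₁ = nRT₁/P₁ = 0.457×8.314×426/480 = 3.37 L.
Step 1 — Adiabatic: TV^(γ−1) = const ⇒ T₂ = 426×(4.10)^0.667 = 1090 K; PV^γ = const ⇒ P₂ = 5040 kPa.
ΔU = nCvΔT = 0.457×12.5×(1090−426) = 3790 J.
Q = 0 for an adiabatic process, so W = −ΔU = -3790 J.
State after step 1: P = 5040 kPa, V = 0.823 L, T = 1090 K.
Step 2 — Polytropic n=1.37: T₂ = T₁(V₁/V₂)^(n−1) = 1090×(0.184)^0.37 = 583 K; P₂ = P₁(V₁/V₂)^n = 496 kPa.
W = (P₁V₁−P₂V₂)/(n−1) = (5040×0.823−496×4.47)/0.37 = 5210 J.
ΔU = nCvΔT = 0.457×12.5×(583−1090) = -2890 J.
Q = ΔU + W = 2320 J.
Net over both steps: W = 1420 J, Q = 2320 J, ΔU = 896 J.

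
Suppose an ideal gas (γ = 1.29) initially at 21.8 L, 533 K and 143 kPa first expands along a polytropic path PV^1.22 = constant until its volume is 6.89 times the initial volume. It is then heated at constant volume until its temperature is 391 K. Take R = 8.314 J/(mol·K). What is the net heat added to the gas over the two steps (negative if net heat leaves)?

n = P₁V₁/(RT₁) = 143×21.8/(8.314×533) = 0.703 mol.
Step 1 — Polytropic n=1.22: T₂ = T₁(V₁/V₂)^(n−1) = 533×(0.145)^0.22 = 349 K; P₂ = P₁(V₁/V₂)^n = 13.6 kPa.
W = (P₁V₁−P₂V₂)/(n−1) = (143×21.8−13.6×150)/0.22 = 4900 J.
ΔU = nCvΔT = 0.703×28.7×(349−533) = -3720 J.
Q = ΔU + W = 1180 J.
State after step 1: P = 13.6 kPa, V = 150 L, T = 349 K.
Step 2 — Isochoric: V stays 150 L; P/T = const ⇒ T₂ = 391 K, P₂ = 15.2 kPa.
W = 0 (no volume change).
ΔU = nCvΔT = 0.703×28.7×(391−349) = 855 J.
Q = ΔU = 855 J.
Net over both steps: W = 4900 J, Q = 2040 J, ΔU = -2860 J.

2040 J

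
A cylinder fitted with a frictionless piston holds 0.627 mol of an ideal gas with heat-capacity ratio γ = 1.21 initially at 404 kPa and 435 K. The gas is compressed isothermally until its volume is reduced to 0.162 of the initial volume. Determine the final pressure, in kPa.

2490 kPa

V₁ = nRT₁/P₁ = 0.627×8.314×435/404 = 5.61 L.
Isothermal: T stays 435 K; PV = const ⇒ V₂ = 0.909 L, P₂ = 2490 kPa.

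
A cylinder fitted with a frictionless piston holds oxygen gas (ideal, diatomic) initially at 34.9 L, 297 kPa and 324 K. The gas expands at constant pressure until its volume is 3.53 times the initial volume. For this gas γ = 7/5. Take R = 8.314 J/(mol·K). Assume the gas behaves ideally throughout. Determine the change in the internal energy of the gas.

n = P₁V₁/(RT₁) = 297×34.9/(8.314×324) = 3.85 mol.
Isobaric: P stays 297 kPa; V/T = const ⇒ T₂ = 1140 K, V₂ = 123 L.
For an ideal gas ΔU = nCvΔT with Cv = (5/2)R = 20.8 J/(mol·K).
ΔU = 3.85×20.8×(1140−324) = 65600 J.

65600 J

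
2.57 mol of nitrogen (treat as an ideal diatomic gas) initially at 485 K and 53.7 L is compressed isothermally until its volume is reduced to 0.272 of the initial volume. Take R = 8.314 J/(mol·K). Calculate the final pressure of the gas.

P₁ = nRT₁/V₁ = 2.57×8.314×485/53.7 = 193 kPa.
Isothermal: T stays 485 K; PV = const ⇒ V₂ = 14.6 L, P₂ = 709 kPa.

709 kPa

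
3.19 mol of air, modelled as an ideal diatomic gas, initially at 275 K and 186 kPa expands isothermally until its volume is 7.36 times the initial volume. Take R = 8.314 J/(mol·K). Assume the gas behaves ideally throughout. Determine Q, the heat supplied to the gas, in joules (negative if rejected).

V₁ = nRT₁/P₁ = 3.19×8.314×275/186 = 39.2 L.
Isothermal: T stays 275 K; PV = const ⇒ V₂ = 289 L, P₂ = 25.3 kPa.
ΔU = 0 (ideal gas, T constant).
W = nRT ln(V₂/V₁) = 3.19×8.314×275×ln(7.36) = 14600 J.
Q = ΔU + W = 14600 J.

14600 J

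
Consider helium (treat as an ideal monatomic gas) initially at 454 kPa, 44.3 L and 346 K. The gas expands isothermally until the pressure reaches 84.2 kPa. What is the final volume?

Isothermal: T stays 346 K; PV = const ⇒ V₂ = 239 L, P₂ = 84.2 kPa.

239 L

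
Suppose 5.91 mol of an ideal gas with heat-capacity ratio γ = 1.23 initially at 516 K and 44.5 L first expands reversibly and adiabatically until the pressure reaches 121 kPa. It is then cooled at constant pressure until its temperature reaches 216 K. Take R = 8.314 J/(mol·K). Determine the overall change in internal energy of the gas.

P₁ = nRT₁/V₁ = 5.91×8.314×516/44.5 = 570 kPa.
Step 1 — Adiabatic: T₂/T₁ = (P₂/P₁)^((γ−1)/γ) ⇒ T₂ = 516×(0.212)^0.187 = 386 K; V₂ = 157 L.
ΔU = nCvΔT = 5.91×36.1×(386−516) = -27700 J.
Q = 0 for an adiabatic process, so W = −ΔU = 27700 J.
State after step 1: P = 121 kPa, V = 157 L, T = 386 K.
Step 2 — Isobaric: P stays 121 kPa; V/T = const ⇒ T₂ = 216 K, V₂ = 87.7 L.
W = PΔV = 121×(87.7−157) kPa·L = -8360 J.
ΔU = nCvΔT = 5.91×36.1×(216−386) = -36400 J.
Q = ΔU + W = nCpΔT = -44700 J.
Net over both steps: W = 19400 J, Q = -44700 J, ΔU = -64100 J.

-64100 J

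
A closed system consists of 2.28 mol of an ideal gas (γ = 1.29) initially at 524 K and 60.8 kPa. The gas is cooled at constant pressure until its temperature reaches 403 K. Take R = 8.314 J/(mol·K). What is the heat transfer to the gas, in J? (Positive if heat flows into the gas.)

V₁ = nRT₁/P₁ = 2.28×8.314×524/60.8 = 163 L.
Isobaric: P stays 60.8 kPa; V/T = const ⇒ T₂ = 403 K, V₂ = 126 L.
W = PΔV = 60.8×(126−163) kPa·L = -2290 J.
ΔU = nCvΔT = 2.28×28.7×(403−524) = -7910 J.
Q = ΔU + W = nCpΔT = -10200 J.

-10200 J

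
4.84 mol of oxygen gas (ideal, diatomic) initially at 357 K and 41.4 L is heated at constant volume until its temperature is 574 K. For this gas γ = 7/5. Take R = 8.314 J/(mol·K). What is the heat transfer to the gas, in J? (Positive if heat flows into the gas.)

21800 J

P₁ = nRT₁/V₁ = 4.84×8.314×357/41.4 = 347 kPa.
Isochoric: V stays 41.4 L; P/T = const ⇒ T₂ = 574 K, P₂ = 558 kPa.
W = 0 (no volume change).
ΔU = nCvΔT = 4.84×20.8×(574−357) = 21800 J.
Q = ΔU = 21800 J.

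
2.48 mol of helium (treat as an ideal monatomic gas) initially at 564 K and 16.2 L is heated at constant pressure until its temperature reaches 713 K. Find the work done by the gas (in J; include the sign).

P₁ = nRT₁/V₁ = 2.48×8.314×564/16.2 = 718 kPa.
Isobaric: P stays 718 kPa; V/T = const ⇒ T₂ = 713 K, V₂ = 20.5 L.
W = PΔV = 718×(20.5−16.2) kPa·L = 3070 J.

3070 J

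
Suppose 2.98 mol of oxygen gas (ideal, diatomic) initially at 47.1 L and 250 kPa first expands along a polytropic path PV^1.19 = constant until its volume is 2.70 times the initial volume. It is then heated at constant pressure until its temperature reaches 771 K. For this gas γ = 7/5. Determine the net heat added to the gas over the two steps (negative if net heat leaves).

T₁ = P₁V₁/(nR) = 250×47.1/(2.98×8.314) = 475 K.
Step 1 — Polytropic n=1.19: T₂ = T₁(V₁/V₂)^(n−1) = 475×(0.370)^0.19 = 394 K; P₂ = P₁(V₁/V₂)^n = 76.7 kPa.
W = (P₁V₁−P₂V₂)/(n−1) = (250×47.1−76.7×127)/0.19 = 10700 J.
ΔU = nCvΔT = 2.98×20.8×(394−475) = -5060 J.
Q = ΔU + W = 5600 J.
State after step 1: P = 76.7 kPa, V = 127 L, T = 394 K.
Step 2 — Isobaric: P stays 76.7 kPa; V/T = const ⇒ T₂ = 771 K, V₂ = 249 L.
W = PΔV = 76.7×(249−127) kPa·L = 9350 J.
ΔU = nCvΔT = 2.98×20.8×(771−394) = 23400 J.
Q = ΔU + W = nCpΔT = 32700 J.
Net over both steps: W = 20000 J, Q = 38300 J, ΔU = 18300 J.

38300 J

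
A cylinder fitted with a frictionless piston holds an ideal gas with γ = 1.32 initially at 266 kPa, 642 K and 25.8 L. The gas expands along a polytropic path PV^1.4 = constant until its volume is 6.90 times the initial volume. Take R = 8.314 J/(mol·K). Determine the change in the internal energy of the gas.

n = P₁V₁/(RT₁) = 266×25.8/(8.314×642) = 1.29 mol.
Polytropic n=1.4: T₂ = T₁(V₁/V₂)^(n−1) = 642×(0.145)^0.40 = 296 K; P₂ = P₁(V₁/V₂)^n = 17.8 kPa.
For an ideal gas ΔU = nCvΔT with Cv = R/(γ−1) = 26.0 J/(mol·K).
ΔU = 1.29×26.0×(296−642) = -11500 J.

-11500 J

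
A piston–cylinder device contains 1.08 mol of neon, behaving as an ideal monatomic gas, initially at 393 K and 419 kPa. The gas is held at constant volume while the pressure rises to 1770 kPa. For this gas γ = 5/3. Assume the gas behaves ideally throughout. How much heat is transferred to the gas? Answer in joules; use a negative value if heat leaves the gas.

17100 J

V₁ = nRT₁/P₁ = 1.08×8.314×393/419 = 8.42 L.
Isochoric: V stays 8.42 L; P/T = const ⇒ T₂ = 1660 K, P₂ = 1770 kPa.
W = 0 (no volume change).
ΔU = nCvΔT = 1.08×12.5×(1660−393) = 17100 J.
Q = ΔU = 17100 J.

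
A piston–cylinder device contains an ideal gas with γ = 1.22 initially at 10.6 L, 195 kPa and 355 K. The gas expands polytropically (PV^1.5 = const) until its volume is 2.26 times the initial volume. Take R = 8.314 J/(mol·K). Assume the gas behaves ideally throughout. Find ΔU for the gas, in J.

n = P₁V₁/(RT₁) = 195×10.6/(8.314×355) = 0.700 mol.
Polytropic n=1.5: T₂ = T₁(V₁/V₂)^(n−1) = 355×(0.442)^0.50 = 236 K; P₂ = P₁(V₁/V₂)^n = 57.4 kPa.
For an ideal gas ΔU = nCvΔT with Cv = R/(γ−1) = 37.8 J/(mol·K).
ΔU = 0.700×37.8×(236−355) = -3150 J.

-3150 J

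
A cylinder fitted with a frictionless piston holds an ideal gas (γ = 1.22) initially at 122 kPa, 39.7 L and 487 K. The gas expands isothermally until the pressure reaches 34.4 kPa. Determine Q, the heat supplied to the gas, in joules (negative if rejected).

6130 J

n = P₁V₁/(RT₁) = 122×39.7/(8.314×487) = 1.20 mol.
Isothermal: T stays 487 K; PV = const ⇒ V₂ = 141 L, P₂ = 34.4 kPa.
ΔU = 0 (ideal gas, T constant).
W = nRT ln(V₂/V₁) = 1.20×8.314×487×ln(3.55) = 6130 J.
Q = ΔU + W = 6130 J.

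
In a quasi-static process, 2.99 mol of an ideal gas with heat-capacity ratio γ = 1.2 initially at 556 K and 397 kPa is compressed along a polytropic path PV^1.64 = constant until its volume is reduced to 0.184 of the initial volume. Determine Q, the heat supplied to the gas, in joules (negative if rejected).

92900 J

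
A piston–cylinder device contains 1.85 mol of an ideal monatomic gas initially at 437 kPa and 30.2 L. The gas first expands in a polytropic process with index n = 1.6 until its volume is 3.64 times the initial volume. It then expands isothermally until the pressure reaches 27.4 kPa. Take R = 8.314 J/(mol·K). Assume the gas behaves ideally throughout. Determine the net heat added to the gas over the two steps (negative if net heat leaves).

T₁ = P₁V₁/(nR) = 437×30.2/(1.85×8.314) = 858 K.
Step 1 — Polytropic n=1.6: T₂ = T₁(V₁/V₂)^(n−1) = 858×(0.275)^0.60 = 395 K; P₂ = P₁(V₁/V₂)^n = 55.3 kPa.
W = (P₁V₁−P₂V₂)/(n−1) = (437×30.2−55.3×110)/0.60 = 11900 J.
ΔU = nCvΔT = 1.85×12.5×(395−858) = -10700 J.
Q = ΔU + W = 1190 J.
State after step 1: P = 55.3 kPa, V = 110 L, T = 395 K.
Step 2 — Isothermal: T stays 395 K; PV = const ⇒ V₂ = 222 L, P₂ = 27.4 kPa.
ΔU = 0 (ideal gas, T constant).
W = nRT ln(V₂/V₁) = 1.85×8.314×395×ln(2.02) = 4270 J.
Q = ΔU + W = 4270 J.
Net over both steps: W = 16100 J, Q = 5460 J, ΔU = -10700 J.

5460 J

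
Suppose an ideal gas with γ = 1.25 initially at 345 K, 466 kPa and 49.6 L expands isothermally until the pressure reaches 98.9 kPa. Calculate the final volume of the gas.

Isothermal: T stays 345 K; PV = const ⇒ V₂ = 234 L, P₂ = 98.9 kPa.

234 L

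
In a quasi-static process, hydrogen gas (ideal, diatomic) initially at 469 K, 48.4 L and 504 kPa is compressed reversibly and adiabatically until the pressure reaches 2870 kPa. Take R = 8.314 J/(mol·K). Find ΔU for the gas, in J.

n = P₁V₁/(RT₁) = 504×48.4/(8.314×469) = 6.26 mol.
Adiabatic: T₂/T₁ = (P₂/P₁)^((γ−1)/γ) ⇒ T₂ = 469×(5.69)^0.286 = 771 K; V₂ = 14.0 L.
For an ideal gas ΔU = nCvΔT with Cv = (5/2)R = 20.8 J/(mol·K).
ΔU = 6.26×20.8×(771−469) = 39300 J.

39300 J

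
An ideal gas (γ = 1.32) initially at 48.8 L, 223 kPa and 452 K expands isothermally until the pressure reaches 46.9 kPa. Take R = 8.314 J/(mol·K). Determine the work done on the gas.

-17000 J

n = P₁V₁/(RT₁) = 223×48.8/(8.314×452) = 2.90 mol.
Isothermal: T stays 452 K; PV = const ⇒ V₂ = 232 L, P₂ = 46.9 kPa.
W = nRT ln(V₂/V₁) = 2.90×8.314×452×ln(4.75) = 17000 J.
Work done on the gas = −W_by = -17000 J.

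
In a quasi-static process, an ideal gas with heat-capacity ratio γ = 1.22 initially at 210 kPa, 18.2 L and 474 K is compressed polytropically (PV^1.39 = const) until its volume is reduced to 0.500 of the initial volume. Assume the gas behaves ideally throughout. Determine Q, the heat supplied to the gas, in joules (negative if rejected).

n = P₁V₁/(RT₁) = 210×18.2/(8.314×474) = 0.970 mol.
Polytropic n=1.39: T₂ = T₁(V₁/V₂)^(n−1) = 474×(2.00)^0.39 = 621 K; P₂ = P₁(V₁/V₂)^n = 550 kPa.
W = (P₁V₁−P₂V₂)/(n−1) = (210×18.2−550×9.10)/0.39 = -3040 J.
ΔU = nCvΔT = 0.970×37.8×(621−474) = 5390 J.
Q = ΔU + W = 2350 J.

2350 J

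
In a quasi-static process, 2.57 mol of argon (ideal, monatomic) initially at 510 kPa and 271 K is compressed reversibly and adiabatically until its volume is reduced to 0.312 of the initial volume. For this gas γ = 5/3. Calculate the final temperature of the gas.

V₁ = nRT₁/P₁ = 2.57×8.314×271/510 = 11.4 L.
Adiabatic: TV^(γ−1) = const ⇒ T₂ = 271×(3.21)^0.667 = 589 K; PV^γ = const ⇒ P₂ = 3550 kPa.

589 K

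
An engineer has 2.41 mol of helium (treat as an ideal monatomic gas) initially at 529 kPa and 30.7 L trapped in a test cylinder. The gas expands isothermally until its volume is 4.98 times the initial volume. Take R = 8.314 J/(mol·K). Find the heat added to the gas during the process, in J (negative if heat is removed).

T₁ = P₁V₁/(nR) = 529×30.7/(2.41×8.314) = 811 K.
Isothermal: T stays 811 K; PV = const ⇒ V₂ = 153 L, P₂ = 106 kPa.
ΔU = 0 (ideal gas, T constant).
W = nRT ln(V₂/V₁) = 2.41×8.314×811×ln(4.98) = 26100 J.
Q = ΔU + W = 26100 J.

26100 J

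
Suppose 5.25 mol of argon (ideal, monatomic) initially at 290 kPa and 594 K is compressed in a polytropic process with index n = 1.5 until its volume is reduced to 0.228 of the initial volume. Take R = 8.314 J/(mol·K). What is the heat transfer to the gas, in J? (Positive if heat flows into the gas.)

V₁ = nRT₁/P₁ = 5.25×8.314×594/290 = 89.4 L.
Polytropic n=1.5: T₂ = T₁(V₁/V₂)^(n−1) = 594×(4.39)^0.50 = 1240 K; P₂ = P₁(V₁/V₂)^n = 2660 kPa.
W = (P₁V₁−P₂V₂)/(n−1) = (290×89.4−2660×20.4)/0.50 = -56700 J.
ΔU = nCvΔT = 5.25×12.5×(1240−594) = 42600 J.
Q = ΔU + W = -14200 J.

-14200 J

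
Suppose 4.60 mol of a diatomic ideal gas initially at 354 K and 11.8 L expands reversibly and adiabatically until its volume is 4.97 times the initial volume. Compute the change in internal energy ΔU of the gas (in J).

-16000 J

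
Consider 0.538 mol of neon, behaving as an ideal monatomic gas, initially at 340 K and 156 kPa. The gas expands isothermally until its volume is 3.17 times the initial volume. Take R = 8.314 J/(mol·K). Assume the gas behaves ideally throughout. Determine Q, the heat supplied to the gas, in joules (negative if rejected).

1750 J

V₁ = nRT₁/P₁ = 0.538×8.314×340/156 = 9.75 L.
Isothermal: T stays 340 K; PV = const ⇒ V₂ = 30.9 L, P₂ = 49.2 kPa.
ΔU = 0 (ideal gas, T constant).
W = nRT ln(V₂/V₁) = 0.538×8.314×340×ln(3.17) = 1750 J.
Q = ΔU + W = 1750 J.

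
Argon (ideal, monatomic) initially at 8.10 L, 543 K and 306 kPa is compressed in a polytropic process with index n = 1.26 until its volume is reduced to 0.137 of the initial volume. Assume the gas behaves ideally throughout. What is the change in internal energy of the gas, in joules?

2520 J

n = P₁V₁/(RT₁) = 306×8.10/(8.314×543) = 0.549 mol.
Polytropic n=1.26: T₂ = T₁(V₁/V₂)^(n−1) = 543×(7.30)^0.26 = 910 K; P₂ = P₁(V₁/V₂)^n = 3750 kPa.
For an ideal gas ΔU = nCvΔT with Cv = (3/2)R = 12.5 J/(mol·K).
ΔU = 0.549×12.5×(910−543) = 2520 J.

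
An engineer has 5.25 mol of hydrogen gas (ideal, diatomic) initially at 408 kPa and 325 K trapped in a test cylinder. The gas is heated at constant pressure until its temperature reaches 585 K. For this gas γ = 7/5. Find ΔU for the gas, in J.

V₁ = nRT₁/P₁ = 5.25×8.314×325/408 = 34.8 L.
Isobaric: P stays 408 kPa; V/T = const ⇒ T₂ = 585 K, V₂ = 62.6 L.
For an ideal gas ΔU = nCvΔT with Cv = (5/2)R = 20.8 J/(mol·K).
ΔU = 5.25×20.8×(585−325) = 28400 J.

28400 J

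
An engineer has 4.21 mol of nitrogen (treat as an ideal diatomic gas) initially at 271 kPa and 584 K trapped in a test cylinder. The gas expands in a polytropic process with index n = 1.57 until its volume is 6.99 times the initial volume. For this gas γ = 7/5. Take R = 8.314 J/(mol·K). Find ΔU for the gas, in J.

V₁ = nRT₁/P₁ = 4.21×8.314×584/271 = 75.4 L.
Polytropic n=1.57: T₂ = T₁(V₁/V₂)^(n−1) = 584×(0.143)^0.57 = 193 K; P₂ = P₁(V₁/V₂)^n = 12.8 kPa.
For an ideal gas ΔU = nCvΔT with Cv = (5/2)R = 20.8 J/(mol·K).
ΔU = 4.21×20.8×(193−584) = -34200 J.

-34200 J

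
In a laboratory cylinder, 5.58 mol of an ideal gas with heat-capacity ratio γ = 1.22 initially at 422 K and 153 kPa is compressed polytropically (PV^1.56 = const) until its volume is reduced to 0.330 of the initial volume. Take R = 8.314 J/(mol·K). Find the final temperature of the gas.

785 K

V₁ = nRT₁/P₁ = 5.58×8.314×422/153 = 128 L.
Polytropic n=1.56: T₂ = T₁(V₁/V₂)^(n−1) = 422×(3.03)^0.56 = 785 K; P₂ = P₁(V₁/V₂)^n = 863 kPa.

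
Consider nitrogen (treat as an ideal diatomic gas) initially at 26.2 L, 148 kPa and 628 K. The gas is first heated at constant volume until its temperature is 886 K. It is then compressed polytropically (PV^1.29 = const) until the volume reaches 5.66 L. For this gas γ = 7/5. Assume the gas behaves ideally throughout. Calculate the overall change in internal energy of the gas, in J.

11600 J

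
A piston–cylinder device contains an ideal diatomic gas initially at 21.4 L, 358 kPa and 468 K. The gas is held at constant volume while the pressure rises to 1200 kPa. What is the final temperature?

Isochoric: V stays 21.4 L; P/T = const ⇒ T₂ = 1570 K, P₂ = 1200 kPa.

1570 K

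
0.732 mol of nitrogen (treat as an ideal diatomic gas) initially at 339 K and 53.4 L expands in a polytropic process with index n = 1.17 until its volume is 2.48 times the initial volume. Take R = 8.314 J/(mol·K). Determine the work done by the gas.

P₁ = nRT₁/V₁ = 0.732×8.314×339/53.4 = 38.6 kPa.
Polytropic n=1.17: T₂ = T₁(V₁/V₂)^(n−1) = 339×(0.403)^0.17 = 290 K; P₂ = P₁(V₁/V₂)^n = 13.3 kPa.
W = (P₁V₁−P₂V₂)/(n−1) = (38.6×53.4−13.3×132)/0.17 = 1740 J.

1740 J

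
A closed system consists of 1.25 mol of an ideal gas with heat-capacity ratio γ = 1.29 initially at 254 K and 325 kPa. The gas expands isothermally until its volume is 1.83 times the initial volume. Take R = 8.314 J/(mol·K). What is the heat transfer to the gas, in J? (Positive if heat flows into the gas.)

1600 J

V₁ = nRT₁/P₁ = 1.25×8.314×254/325 = 8.12 L.
Isothermal: T stays 254 K; PV = const ⇒ V₂ = 14.9 L, P₂ = 178 kPa.
ΔU = 0 (ideal gas, T constant).
W = nRT ln(V₂/V₁) = 1.25×8.314×254×ln(1.83) = 1600 J.
Q = ΔU + W = 1600 J.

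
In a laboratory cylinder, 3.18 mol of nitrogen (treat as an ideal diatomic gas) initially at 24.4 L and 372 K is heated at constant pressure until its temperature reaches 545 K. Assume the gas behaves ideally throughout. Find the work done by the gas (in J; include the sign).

P₁ = nRT₁/V₁ = 3.18×8.314×372/24.4 = 403 kPa.
Isobaric: P stays 403 kPa; V/T = const ⇒ T₂ = 545 K, V₂ = 35.7 L.
W = PΔV = 403×(35.7−24.4) kPa·L = 4570 J.

4570 J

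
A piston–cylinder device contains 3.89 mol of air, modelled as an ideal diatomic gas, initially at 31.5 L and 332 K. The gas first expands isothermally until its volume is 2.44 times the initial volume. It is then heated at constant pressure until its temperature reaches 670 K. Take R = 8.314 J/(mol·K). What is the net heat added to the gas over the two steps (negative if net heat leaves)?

P₁ = nRT₁/V₁ = 3.89×8.314×332/31.5 = 341 kPa.
Step 1 — Isothermal: T stays 332 K; PV = const ⇒ V₂ = 76.9 L, P₂ = 140 kPa.
ΔU = 0 (ideal gas, T constant).
W = nRT ln(V₂/V₁) = 3.89×8.314×332×ln(2.44) = 9580 J.
Q = ΔU + W = 9580 J.
State after step 1: P = 140 kPa, V = 76.9 L, T = 332 K.
Step 2 — Isobaric: P stays 140 kPa; V/T = const ⇒ T₂ = 670 K, V₂ = 155 L.
W = PΔV = 140×(155−76.9) kPa·L = 10900 J.
ΔU = nCvΔT = 3.89×20.8×(670−332) = 27300 J.
Q = ΔU + W = nCpΔT = 38300 J.
Net over both steps: W = 20500 J, Q = 47800 J, ΔU = 27300 J.

47800 J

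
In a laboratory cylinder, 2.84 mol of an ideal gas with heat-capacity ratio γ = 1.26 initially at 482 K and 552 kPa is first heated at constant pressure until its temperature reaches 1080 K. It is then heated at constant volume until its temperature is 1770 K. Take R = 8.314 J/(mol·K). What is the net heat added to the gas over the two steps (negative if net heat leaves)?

V₁ = nRT₁/P₁ = 2.84×8.314×482/552 = 20.6 L.
Step 1 — Isobaric: P stays 552 kPa; V/T = const ⇒ T₂ = 1080 K, V₂ = 46.2 L.
W = PΔV = 552×(46.2−20.6) kPa·L = 14100 J.
ΔU = nCvΔT = 2.84×32.0×(1080−482) = 54300 J.
Q = ΔU + W = nCpΔT = 68400 J.
State after step 1: P = 552 kPa, V = 46.2 L, T = 1080 K.
Step 2 — Isochoric: V stays 46.2 L; P/T = const ⇒ T₂ = 1770 K, P₂ = 905 kPa.
W = 0 (no volume change).
ΔU = nCvΔT = 2.84×32.0×(1770−1080) = 62700 J.
Q = ΔU = 62700 J.
Net over both steps: W = 14100 J, Q = 131000 J, ΔU = 117000 J.

131000 J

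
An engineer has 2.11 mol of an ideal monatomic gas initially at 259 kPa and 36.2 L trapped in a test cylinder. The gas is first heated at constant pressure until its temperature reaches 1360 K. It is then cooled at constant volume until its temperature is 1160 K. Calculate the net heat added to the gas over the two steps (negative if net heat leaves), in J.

T₁ = P₁V₁/(nR) = 259×36.2/(2.11×8.314) = 534 K.
Step 1 — Isobaric: P stays 259 kPa; V/T = const ⇒ T₂ = 1360 K, V₂ = 92.1 L.
W = PΔV = 259×(92.1−36.2) kPa·L = 14500 J.
ΔU = nCvΔT = 2.11×12.5×(1360−534) = 21700 J.
Q = ΔU + W = nCpΔT = 36200 J.
State after step 1: P = 259 kPa, V = 92.1 L, T = 1360 K.
Step 2 — Isochoric: V stays 92.1 L; P/T = const ⇒ T₂ = 1160 K, P₂ = 221 kPa.
W = 0 (no volume change).
ΔU = nCvΔT = 2.11×12.5×(1160−1360) = -5260 J.
Q = ΔU = -5260 J.
Net over both steps: W = 14500 J, Q = 30900 J, ΔU = 16500 J.

30900 J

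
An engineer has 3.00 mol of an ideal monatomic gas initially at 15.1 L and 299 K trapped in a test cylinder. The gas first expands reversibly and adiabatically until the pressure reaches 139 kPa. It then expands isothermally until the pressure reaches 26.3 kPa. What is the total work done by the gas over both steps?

11900 J

P₁ = nRT₁/V₁ = 3.00×8.314×299/15.1 = 494 kPa.
Step 1 — Adiabatic: T₂/T₁ = (P₂/P₁)^((γ−1)/γ) ⇒ T₂ = 299×(0.281)^0.400 = 180 K; V₂ = 32.3 L.
ΔU = nCvΔT = 3.00×12.5×(180−299) = -4450 J.
Q = 0 for an adiabatic process, so W = −ΔU = 4450 J.
State after step 1: P = 139 kPa, V = 32.3 L, T = 180 K.
Step 2 — Isothermal: T stays 180 K; PV = const ⇒ V₂ = 171 L, P₂ = 26.3 kPa.
ΔU = 0 (ideal gas, T constant).
W = nRT ln(V₂/V₁) = 3.00×8.314×180×ln(5.29) = 7480 J.
Q = ΔU + W = 7480 J.
Net over both steps: W = 11900 J, Q = 7480 J, ΔU = -4450 J.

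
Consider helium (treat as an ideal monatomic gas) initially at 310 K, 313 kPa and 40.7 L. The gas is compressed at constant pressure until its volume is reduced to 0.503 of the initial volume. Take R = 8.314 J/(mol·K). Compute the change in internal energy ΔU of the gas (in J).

-9500 J

n = P₁V₁/(RT₁) = 313×40.7/(8.314×310) = 4.94 mol.
Isobaric: P stays 313 kPa; V/T = const ⇒ T₂ = 156 K, V₂ = 20.5 L.
For an ideal gas ΔU = nCvΔT with Cv = (3/2)R = 12.5 J/(mol·K).
ΔU = 4.94×12.5×(156−310) = -9500 J.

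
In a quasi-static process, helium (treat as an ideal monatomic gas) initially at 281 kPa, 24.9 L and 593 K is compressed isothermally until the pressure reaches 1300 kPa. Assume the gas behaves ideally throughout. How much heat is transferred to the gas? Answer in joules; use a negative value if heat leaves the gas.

-10700 J

n = P₁V₁/(RT₁) = 281×24.9/(8.314×593) = 1.42 mol.
Isothermal: T stays 593 K; PV = const ⇒ V₂ = 5.38 L, P₂ = 1300 kPa.
ΔU = 0 (ideal gas, T constant).
W = nRT ln(V₂/V₁) = 1.42×8.314×593×ln(0.216) = -10700 J.
Q = ΔU + W = -10700 J.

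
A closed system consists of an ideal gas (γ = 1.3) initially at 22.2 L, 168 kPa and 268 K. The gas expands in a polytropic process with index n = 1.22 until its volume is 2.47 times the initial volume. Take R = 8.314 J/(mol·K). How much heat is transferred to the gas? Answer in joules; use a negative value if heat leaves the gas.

n = P₁V₁/(RT₁) = 168×22.2/(8.314×268) = 1.67 mol.
Polytropic n=1.22: T₂ = T₁(V₁/V₂)^(n−1) = 268×(0.405)^0.22 = 220 K; P₂ = P₁(V₁/V₂)^n = 55.7 kPa.
W = (P₁V₁−P₂V₂)/(n−1) = (168×22.2−55.7×54.8)/0.22 = 3060 J.
ΔU = nCvΔT = 1.67×27.7×(220−268) = -2240 J.
Q = ΔU + W = 815 J.

815 J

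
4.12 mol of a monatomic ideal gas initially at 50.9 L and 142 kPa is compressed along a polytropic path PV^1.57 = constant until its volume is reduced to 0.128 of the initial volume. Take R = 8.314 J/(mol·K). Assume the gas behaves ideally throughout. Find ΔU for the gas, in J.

24200 J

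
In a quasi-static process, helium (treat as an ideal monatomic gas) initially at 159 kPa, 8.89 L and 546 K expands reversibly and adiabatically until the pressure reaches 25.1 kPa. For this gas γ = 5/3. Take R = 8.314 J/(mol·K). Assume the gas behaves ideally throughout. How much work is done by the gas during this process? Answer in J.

1110 J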